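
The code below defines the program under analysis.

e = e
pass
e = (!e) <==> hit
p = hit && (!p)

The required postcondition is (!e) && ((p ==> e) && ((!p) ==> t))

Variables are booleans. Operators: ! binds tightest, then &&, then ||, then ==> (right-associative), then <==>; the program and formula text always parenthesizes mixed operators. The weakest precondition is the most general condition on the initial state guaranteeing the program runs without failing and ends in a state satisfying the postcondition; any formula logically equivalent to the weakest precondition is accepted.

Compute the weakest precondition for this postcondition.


Working backward. After the program, the postcondition (!e) && ((p ==> e) && ((!p) ==> t)) must hold; in canonical form it is (!e) && (p ==> e) && ((!p) ==> t).
Before p := hit && (!p): (!e) && ((hit && (!p)) ==> e) && ((!(hit && (!p))) ==> t)
Before e := (!e) <==> hit: (!((!e) <==> hit)) && ((hit && (!p)) ==> ((!e) <==> hit)) && ((!(hit && (!p))) ==> t)
Before skip: (!((!e) <==> hit)) && ((hit && (!p)) ==> ((!e) <==> hit)) && ((!(hit && (!p))) ==> t)
Before e := e: (!((!e) <==> hit)) && ((hit && (!p)) ==> ((!e) <==> hit)) && ((!(hit && (!p))) ==> t)
Answer: WP = (!((!e) <==> hit)) && ((hit && (!p)) ==> ((!e) <==> hit)) && ((!(hit && (!p))) ==> t)


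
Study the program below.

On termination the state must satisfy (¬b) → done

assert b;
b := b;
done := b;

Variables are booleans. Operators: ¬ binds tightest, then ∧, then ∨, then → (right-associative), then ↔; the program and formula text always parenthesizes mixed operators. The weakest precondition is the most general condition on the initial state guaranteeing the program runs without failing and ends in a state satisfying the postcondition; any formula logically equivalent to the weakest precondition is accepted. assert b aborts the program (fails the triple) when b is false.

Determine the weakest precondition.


Working backward. After the program, (¬b) → done must hold.
Before done := b: (¬b) → b
Before b := b: (¬b) → b
Before assert b: b ∧ ((¬b) → b)
Answer: WP = b ∧ ((¬b) → b)


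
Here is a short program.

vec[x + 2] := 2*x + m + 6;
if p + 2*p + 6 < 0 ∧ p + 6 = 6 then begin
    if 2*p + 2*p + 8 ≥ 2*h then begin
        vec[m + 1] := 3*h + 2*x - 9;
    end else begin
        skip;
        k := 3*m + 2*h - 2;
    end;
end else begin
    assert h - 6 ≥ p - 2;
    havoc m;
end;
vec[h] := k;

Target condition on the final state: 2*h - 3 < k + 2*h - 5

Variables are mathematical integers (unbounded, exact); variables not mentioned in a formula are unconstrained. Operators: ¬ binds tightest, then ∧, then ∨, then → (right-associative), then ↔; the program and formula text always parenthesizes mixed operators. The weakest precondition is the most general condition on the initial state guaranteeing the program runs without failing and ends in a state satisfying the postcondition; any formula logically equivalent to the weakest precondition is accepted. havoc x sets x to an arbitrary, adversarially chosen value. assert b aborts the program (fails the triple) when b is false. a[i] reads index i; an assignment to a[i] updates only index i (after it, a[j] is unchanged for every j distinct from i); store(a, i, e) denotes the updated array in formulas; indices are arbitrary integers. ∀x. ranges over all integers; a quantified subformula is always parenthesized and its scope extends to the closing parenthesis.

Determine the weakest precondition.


Working backward. After the program, the postcondition 2*h - 3 < k + 2*h - 5 must hold; in canonical form it is k > 2.
Before vec[h] := k: k > 2
Then branch requires (4*p ≥ 2*h - 8 → k > 2) ∧ ((¬(4*p ≥ 2*h - 8)) → 2*h + 3*m > 4); else branch requires h ≥ p + 4 ∧ k > 2.
Before the if: ((3*p < -6 ∧ p = 0) → ((4*p ≥ 2*h - 8 → k > 2) ∧ ((¬(4*p ≥ 2*h - 8)) → 2*h + 3*m > 4))) ∧ ((¬(3*p < -6 ∧ p = 0)) → (h ≥ p + 4 ∧ k > 2))
Before vec[x + 2] := 2*x + m + 6: ((3*p < -6 ∧ p = 0) → ((4*p ≥ 2*h - 8 → k > 2) ∧ ((¬(4*p ≥ 2*h - 8)) → 2*h + 3*m > 4))) ∧ ((¬(3*p < -6 ∧ p = 0)) → (h ≥ p + 4 ∧ k > 2))
Answer: WP = ((3*p < -6 ∧ p = 0) → ((4*p ≥ 2*h - 8 → k > 2) ∧ ((¬(4*p ≥ 2*h - 8)) → 2*h + 3*m > 4))) ∧ ((¬(3*p < -6 ∧ p = 0)) → (h ≥ p + 4 ∧ k > 2))


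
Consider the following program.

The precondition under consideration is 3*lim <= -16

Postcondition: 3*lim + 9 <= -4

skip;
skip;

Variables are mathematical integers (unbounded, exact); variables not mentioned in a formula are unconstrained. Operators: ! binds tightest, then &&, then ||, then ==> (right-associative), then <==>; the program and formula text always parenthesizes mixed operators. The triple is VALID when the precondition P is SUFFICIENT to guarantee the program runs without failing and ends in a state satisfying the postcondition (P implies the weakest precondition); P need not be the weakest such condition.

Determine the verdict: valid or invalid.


Working backward. After the program, the postcondition 3*lim + 9 <= -4 must hold; in canonical form it is 3*lim <= -13.
Before skip: 3*lim <= -13
Before skip: 3*lim <= -13
The weakest precondition is 3*lim <= -13.
Check whether 3*lim <= -16 implies it.
Every state satisfying the precondition satisfies the weakest precondition: the implication holds.
Answer: valid


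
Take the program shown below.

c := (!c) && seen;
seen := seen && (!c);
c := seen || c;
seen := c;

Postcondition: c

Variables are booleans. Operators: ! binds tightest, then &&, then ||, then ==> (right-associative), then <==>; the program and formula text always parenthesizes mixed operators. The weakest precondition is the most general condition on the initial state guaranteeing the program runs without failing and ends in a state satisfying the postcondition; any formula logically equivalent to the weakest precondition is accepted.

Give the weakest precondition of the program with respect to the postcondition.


Working backward. After the program, c must hold.
Before seen := c: c
Before c := seen || c: seen || c
Before seen := seen && (!c): (seen && (!c)) || c
Before c := (!c) && seen: (seen && (!((!c) && seen))) || ((!c) && seen)
Answer: WP = (seen && (!((!c) && seen))) || ((!c) && seen)


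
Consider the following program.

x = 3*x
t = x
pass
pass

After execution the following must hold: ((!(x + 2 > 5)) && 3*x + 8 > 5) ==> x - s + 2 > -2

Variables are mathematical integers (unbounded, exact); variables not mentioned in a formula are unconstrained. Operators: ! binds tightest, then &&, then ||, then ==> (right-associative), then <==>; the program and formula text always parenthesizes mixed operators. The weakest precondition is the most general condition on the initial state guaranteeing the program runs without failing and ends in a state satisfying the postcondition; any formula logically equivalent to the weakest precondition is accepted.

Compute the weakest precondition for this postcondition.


Working backward. After the program, the postcondition ((!(x + 2 > 5)) && 3*x + 8 > 5) ==> x - s + 2 > -2 must hold; in canonical form it is ((!(x > 3)) && 3*x > -3) ==> x > s - 4.
Before skip: ((!(x > 3)) && 3*x > -3) ==> x > s - 4
Before skip: ((!(x > 3)) && 3*x > -3) ==> x > s - 4
Before t := x: ((!(x > 3)) && 3*x > -3) ==> x > s - 4
Before x := 3*x: ((!(3*x > 3)) && 9*x > -3) ==> 3*x > s - 4
Answer: WP = ((!(3*x > 3)) && 9*x > -3) ==> 3*x > s - 4


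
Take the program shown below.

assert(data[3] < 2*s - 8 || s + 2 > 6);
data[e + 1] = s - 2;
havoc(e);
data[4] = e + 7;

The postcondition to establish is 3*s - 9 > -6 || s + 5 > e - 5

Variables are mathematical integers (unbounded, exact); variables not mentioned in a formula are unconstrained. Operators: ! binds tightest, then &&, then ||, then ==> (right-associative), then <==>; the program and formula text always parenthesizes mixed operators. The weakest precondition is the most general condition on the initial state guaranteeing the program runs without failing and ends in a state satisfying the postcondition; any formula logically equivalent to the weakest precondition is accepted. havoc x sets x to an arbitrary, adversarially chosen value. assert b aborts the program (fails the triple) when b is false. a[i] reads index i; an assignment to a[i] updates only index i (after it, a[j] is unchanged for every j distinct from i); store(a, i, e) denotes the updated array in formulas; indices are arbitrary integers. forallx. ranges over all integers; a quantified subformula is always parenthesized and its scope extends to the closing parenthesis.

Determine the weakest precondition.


Working backward. After the program, the postcondition 3*s - 9 > -6 || s + 5 > e - 5 must hold; in canonical form it is 3*s > 3 || s > e - 10.
Before data[4] := e + 7: 3*s > 3 || s > e - 10
Before havoc e: forall e_1. (3*s > 3 || s > e_1 - 10)
Before data[e + 1] := s - 2: forall e_1. (3*s > 3 || s > e_1 - 10)
Before assert data[3] < 2*s - 8 || s + 2 > 6: (data[3] < 2*s - 8 || s > 4) && (forall e_1. (3*s > 3 || s > e_1 - 10))
Answer: WP = (data[3] < 2*s - 8 || s > 4) && (forall e_1. (3*s > 3 || s > e_1 - 10))


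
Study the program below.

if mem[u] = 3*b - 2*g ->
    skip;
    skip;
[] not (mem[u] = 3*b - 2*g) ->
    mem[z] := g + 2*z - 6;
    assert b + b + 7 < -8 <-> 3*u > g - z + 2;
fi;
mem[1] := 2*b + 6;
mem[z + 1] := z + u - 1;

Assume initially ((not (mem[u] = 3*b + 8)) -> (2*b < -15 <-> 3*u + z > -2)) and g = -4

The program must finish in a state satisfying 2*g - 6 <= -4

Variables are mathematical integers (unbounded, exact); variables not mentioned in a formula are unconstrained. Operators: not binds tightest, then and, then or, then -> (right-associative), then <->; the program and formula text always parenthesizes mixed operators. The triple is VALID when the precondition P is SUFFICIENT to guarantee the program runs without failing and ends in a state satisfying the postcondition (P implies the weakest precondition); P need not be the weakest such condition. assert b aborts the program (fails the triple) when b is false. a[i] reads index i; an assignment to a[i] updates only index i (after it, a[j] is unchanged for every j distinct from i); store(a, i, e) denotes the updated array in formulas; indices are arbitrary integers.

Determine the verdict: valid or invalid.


Working backward. After the program, the postcondition 2*g - 6 <= -4 must hold; in canonical form it is 2*g <= 2.
Before mem[z + 1] := z + u - 1: 2*g <= 2
Before mem[1] := 2*b + 6: 2*g <= 2
Then branch requires 2*g <= 2; else branch requires (2*b < -15 <-> 3*u + z > g + 2) and 2*g <= 2.
Before the if: (mem[u] + 2*g = 3*b -> 2*g <= 2) and ((not (mem[u] + 2*g = 3*b)) -> ((2*b < -15 <-> 3*u + z > g + 2) and 2*g <= 2))
The weakest precondition is (mem[u] + 2*g = 3*b -> 2*g <= 2) and ((not (mem[u] + 2*g = 3*b)) -> ((2*b < -15 <-> 3*u + z > g + 2) and 2*g <= 2)).
Check whether ((not (mem[u] = 3*b + 8)) -> (2*b < -15 <-> 3*u + z > -2)) and g = -4 implies it.
Every state satisfying the precondition satisfies the weakest precondition: the implication holds.
Answer: valid


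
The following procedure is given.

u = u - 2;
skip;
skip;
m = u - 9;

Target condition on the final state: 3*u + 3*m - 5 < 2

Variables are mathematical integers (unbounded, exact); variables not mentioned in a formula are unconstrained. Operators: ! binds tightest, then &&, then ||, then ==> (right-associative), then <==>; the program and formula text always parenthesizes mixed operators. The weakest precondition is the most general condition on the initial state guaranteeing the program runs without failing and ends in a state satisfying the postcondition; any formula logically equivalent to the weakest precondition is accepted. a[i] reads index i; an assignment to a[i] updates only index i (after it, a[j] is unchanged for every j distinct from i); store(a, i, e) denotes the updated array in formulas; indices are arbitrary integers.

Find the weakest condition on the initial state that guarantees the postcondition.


Working backward. After the program, the postcondition 3*u + 3*m - 5 < 2 must hold; in canonical form it is 3*m + 3*u < 7.
Before m := u - 9: 6*u < 34
Before skip: 6*u < 34
Before skip: 6*u < 34
Before u := u - 2: 6*u < 46
Answer: WP = 6*u < 46


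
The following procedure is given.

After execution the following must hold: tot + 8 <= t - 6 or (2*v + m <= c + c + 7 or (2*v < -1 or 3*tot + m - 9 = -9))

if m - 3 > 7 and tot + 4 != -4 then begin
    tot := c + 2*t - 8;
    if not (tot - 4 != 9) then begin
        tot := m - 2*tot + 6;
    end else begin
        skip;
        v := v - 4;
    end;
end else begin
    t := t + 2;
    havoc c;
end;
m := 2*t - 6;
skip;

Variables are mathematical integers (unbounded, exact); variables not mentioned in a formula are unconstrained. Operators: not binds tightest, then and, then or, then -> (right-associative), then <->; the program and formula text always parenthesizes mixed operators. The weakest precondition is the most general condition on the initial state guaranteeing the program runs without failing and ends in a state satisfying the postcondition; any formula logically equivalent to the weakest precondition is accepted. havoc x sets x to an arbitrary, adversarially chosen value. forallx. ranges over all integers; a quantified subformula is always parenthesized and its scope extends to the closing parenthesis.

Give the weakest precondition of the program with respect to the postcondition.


Working backward. After the program, the postcondition tot + 8 <= t - 6 or (2*v + m <= c + c + 7 or (2*v < -1 or 3*tot + m - 9 = -9)) must hold; in canonical form it is tot <= t - 14 or m + 2*v <= 2*c + 7 or 2*v < -1 or m + 3*tot = 0.
Before skip: tot <= t - 14 or m + 2*v <= 2*c + 7 or 2*v < -1 or m + 3*tot = 0
Before m := 2*t - 6: tot <= t - 14 or 2*t + 2*v <= 2*c + 13 or 2*v < -1 or 2*t + 3*tot = 6
Then branch requires ((not (c + 2*t != 21)) -> (m <= 2*c + 5*t - 36 or 2*t + 2*v <= 2*c + 13 or 2*v < -1 or 3*m = 6*c + 10*t - 60)) and (c + 2*t != 21 -> (c + t <= -6 or 2*t + 2*v <= 2*c + 21 or 2*v < 7 or 3*c + 8*t = 30)); else branch requires forall c_1. (tot <= t - 12 or 2*t + 2*v <= 2*c_1 + 9 or 2*v < -1 or 2*t + 3*tot = 2).
Before the if: ((m > 10 and tot != -8) -> (((not (c + 2*t != 21)) -> (m <= 2*c + 5*t - 36 or 2*t + 2*v <= 2*c + 13 or 2*v < -1 or 3*m = 6*c + 10*t - 60)) and (c + 2*t != 21 -> (c + t <= -6 or 2*t + 2*v <= 2*c + 21 or 2*v < 7 or 3*c + 8*t = 30)))) and ((not (m > 10 and tot != -8)) -> (forall c_1. (tot <= t - 12 or 2*t + 2*v <= 2*c_1 + 9 or 2*v < -1 or 2*t + 3*tot = 2)))
Answer: WP = ((m > 10 and tot != -8) -> (((not (c + 2*t != 21)) -> (m <= 2*c + 5*t - 36 or 2*t + 2*v <= 2*c + 13 or 2*v < -1 or 3*m = 6*c + 10*t - 60)) and (c + 2*t != 21 -> (c + t <= -6 or 2*t + 2*v <= 2*c + 21 or 2*v < 7 or 3*c + 8*t = 30)))) and ((not (m > 10 and tot != -8)) -> (forall c_1. (tot <= t - 12 or 2*t + 2*v <= 2*c_1 + 9 or 2*v < -1 or 2*t + 3*tot = 2)))


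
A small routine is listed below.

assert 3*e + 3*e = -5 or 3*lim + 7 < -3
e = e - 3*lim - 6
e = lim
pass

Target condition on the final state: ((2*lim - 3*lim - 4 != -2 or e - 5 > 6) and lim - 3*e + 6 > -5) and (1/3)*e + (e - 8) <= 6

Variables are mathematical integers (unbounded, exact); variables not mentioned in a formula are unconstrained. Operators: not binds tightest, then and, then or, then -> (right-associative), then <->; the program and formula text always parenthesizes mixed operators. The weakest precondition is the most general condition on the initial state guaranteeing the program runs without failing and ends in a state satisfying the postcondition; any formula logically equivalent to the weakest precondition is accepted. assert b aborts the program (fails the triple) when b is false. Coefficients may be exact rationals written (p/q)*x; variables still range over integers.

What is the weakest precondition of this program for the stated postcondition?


Working backward. After the program, the postcondition ((2*lim - 3*lim - 4 != -2 or e - 5 > 6) and lim - 3*e + 6 > -5) and (1/3)*e + (e - 8) <= 6 must hold; in canonical form it is (lim != -2 or e > 11) and lim > 3*e - 11 and (4/3)*e <= 14.
Before skip: (lim != -2 or e > 11) and lim > 3*e - 11 and (4/3)*e <= 14
Before e := lim: (lim != -2 or lim > 11) and 2*lim < 11 and (4/3)*lim <= 14
Before e := e - 3*lim - 6: (lim != -2 or lim > 11) and 2*lim < 11 and (4/3)*lim <= 14
Before assert 3*e + 3*e = -5 or 3*lim + 7 < -3: (6*e = -5 or 3*lim < -10) and (lim != -2 or lim > 11) and 2*lim < 11 and (4/3)*lim <= 14
Answer: WP = (6*e = -5 or 3*lim < -10) and (lim != -2 or lim > 11) and 2*lim < 11 and (4/3)*lim <= 14


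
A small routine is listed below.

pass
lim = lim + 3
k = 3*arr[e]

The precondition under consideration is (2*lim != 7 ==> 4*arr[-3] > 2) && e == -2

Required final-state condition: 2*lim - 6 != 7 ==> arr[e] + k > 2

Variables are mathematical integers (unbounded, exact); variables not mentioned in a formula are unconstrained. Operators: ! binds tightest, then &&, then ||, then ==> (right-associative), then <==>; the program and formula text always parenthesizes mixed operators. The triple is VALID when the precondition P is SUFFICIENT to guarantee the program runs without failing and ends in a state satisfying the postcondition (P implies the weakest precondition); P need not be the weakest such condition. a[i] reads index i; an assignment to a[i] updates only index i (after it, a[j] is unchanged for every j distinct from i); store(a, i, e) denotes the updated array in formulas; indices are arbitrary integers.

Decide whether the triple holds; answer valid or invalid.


Working backward. After the program, the postcondition 2*lim - 6 != 7 ==> arr[e] + k > 2 must hold; in canonical form it is 2*lim != 13 ==> arr[e] + k > 2.
Before k := 3*arr[e]: 2*lim != 13 ==> 4*arr[e] > 2
Before lim := lim + 3: 2*lim != 7 ==> 4*arr[e] > 2
Before skip: 2*lim != 7 ==> 4*arr[e] > 2
The weakest precondition is 2*lim != 7 ==> 4*arr[e] > 2.
Check whether (2*lim != 7 ==> 4*arr[-3] > 2) && e == -2 implies it.
Countermodel: at the initial state arr = {[-3] = 1, [-2] = 0, elsewhere 1}, e = -2, lim = 0, the precondition holds but the weakest precondition fails.
Answer: invalid


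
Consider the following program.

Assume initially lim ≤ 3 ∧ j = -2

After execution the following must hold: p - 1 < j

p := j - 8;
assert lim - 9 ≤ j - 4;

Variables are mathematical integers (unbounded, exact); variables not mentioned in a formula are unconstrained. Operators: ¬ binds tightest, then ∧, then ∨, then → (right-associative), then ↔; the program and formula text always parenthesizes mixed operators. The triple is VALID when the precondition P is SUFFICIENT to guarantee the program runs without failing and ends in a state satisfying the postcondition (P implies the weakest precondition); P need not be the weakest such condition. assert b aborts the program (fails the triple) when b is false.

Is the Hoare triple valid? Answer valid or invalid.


Working backward. After the program, the postcondition p - 1 < j must hold; in canonical form it is p < j + 1.
Before assert lim - 9 ≤ j - 4: lim ≤ j + 5 ∧ p < j + 1
Before p := j - 8: lim ≤ j + 5
The weakest precondition is lim ≤ j + 5.
Check whether lim ≤ 3 ∧ j = -2 implies it.
Every state satisfying the precondition satisfies the weakest precondition: the implication holds.
Answer: valid


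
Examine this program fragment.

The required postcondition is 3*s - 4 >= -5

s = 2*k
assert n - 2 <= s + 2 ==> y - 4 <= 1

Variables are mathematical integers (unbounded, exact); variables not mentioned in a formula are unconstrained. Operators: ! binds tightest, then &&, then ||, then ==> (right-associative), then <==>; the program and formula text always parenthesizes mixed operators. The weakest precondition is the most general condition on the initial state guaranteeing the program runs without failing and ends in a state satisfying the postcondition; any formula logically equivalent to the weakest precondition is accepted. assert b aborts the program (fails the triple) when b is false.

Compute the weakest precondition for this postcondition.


Working backward. After the program, the postcondition 3*s - 4 >= -5 must hold; in canonical form it is 3*s >= -1.
Before assert n - 2 <= s + 2 ==> y - 4 <= 1: (n <= s + 4 ==> y <= 5) && 3*s >= -1
Before s := 2*k: (n <= 2*k + 4 ==> y <= 5) && 6*k >= -1
Answer: WP = (n <= 2*k + 4 ==> y <= 5) && 6*k >= -1


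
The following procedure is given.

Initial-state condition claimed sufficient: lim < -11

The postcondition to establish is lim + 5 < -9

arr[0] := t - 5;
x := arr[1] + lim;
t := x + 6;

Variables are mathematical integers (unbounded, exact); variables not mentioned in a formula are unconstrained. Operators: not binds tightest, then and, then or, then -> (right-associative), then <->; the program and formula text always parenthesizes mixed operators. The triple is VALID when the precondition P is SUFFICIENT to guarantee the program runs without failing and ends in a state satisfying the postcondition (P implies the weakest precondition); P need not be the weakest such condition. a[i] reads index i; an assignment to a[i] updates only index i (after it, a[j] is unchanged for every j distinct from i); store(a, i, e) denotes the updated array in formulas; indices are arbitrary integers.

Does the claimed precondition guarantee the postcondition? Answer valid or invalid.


Working backward. After the program, the postcondition lim + 5 < -9 must hold; in canonical form it is lim < -14.
Before t := x + 6: lim < -14
Before x := arr[1] + lim: lim < -14
Before arr[0] := t - 5: lim < -14
The weakest precondition is lim < -14.
Check whether lim < -11 implies it.
Countermodel: at the initial state lim = -14, the precondition holds but the weakest precondition fails.
Answer: invalid


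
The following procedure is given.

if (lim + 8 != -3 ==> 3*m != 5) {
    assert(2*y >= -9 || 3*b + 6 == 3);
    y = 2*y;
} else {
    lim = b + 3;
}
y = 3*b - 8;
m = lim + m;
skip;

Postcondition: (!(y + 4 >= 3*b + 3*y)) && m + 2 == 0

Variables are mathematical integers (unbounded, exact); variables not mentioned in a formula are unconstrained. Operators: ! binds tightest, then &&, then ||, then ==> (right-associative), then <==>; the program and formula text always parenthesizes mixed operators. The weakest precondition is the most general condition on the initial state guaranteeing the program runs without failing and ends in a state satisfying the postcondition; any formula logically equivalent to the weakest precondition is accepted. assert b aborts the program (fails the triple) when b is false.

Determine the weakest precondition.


Working backward. After the program, the postcondition (!(y + 4 >= 3*b + 3*y)) && m + 2 == 0 must hold; in canonical form it is (!(3*b + 2*y <= 4)) && m == -2.
Before skip: (!(3*b + 2*y <= 4)) && m == -2
Before m := lim + m: (!(3*b + 2*y <= 4)) && lim + m == -2
Before y := 3*b - 8: (!(9*b <= 20)) && lim + m == -2
Then branch requires (2*y >= -9 || 3*b == -3) && (!(9*b <= 20)) && lim + m == -2; else branch requires (!(9*b <= 20)) && b + m == -5.
Before the if: ((lim != -11 ==> 3*m != 5) ==> ((2*y >= -9 || 3*b == -3) && (!(9*b <= 20)) && lim + m == -2)) && ((!(lim != -11 ==> 3*m != 5)) ==> ((!(9*b <= 20)) && b + m == -5))
Answer: WP = ((lim != -11 ==> 3*m != 5) ==> ((2*y >= -9 || 3*b == -3) && (!(9*b <= 20)) && lim + m == -2)) && ((!(lim != -11 ==> 3*m != 5)) ==> ((!(9*b <= 20)) && b + m == -5))


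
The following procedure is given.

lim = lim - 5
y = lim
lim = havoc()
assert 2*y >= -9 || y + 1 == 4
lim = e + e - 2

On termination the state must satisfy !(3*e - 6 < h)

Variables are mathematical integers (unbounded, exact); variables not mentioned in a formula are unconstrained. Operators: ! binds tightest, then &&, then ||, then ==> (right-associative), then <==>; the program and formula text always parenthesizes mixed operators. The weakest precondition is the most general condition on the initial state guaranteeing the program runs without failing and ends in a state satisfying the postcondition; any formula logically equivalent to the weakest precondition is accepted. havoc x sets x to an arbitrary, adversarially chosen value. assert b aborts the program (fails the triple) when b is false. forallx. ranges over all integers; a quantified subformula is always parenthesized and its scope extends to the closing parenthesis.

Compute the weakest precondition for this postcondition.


Working backward. After the program, the postcondition !(3*e - 6 < h) must hold; in canonical form it is !(3*e < h + 6).
Before lim := e + e - 2: !(3*e < h + 6)
Before assert 2*y >= -9 || y + 1 == 4: (2*y >= -9 || y == 3) && (!(3*e < h + 6))
Before havoc lim: (2*y >= -9 || y == 3) && (!(3*e < h + 6))
Before y := lim: (2*lim >= -9 || lim == 3) && (!(3*e < h + 6))
Before lim := lim - 5: (2*lim >= 1 || lim == 8) && (!(3*e < h + 6))
Answer: WP = (2*lim >= 1 || lim == 8) && (!(3*e < h + 6))


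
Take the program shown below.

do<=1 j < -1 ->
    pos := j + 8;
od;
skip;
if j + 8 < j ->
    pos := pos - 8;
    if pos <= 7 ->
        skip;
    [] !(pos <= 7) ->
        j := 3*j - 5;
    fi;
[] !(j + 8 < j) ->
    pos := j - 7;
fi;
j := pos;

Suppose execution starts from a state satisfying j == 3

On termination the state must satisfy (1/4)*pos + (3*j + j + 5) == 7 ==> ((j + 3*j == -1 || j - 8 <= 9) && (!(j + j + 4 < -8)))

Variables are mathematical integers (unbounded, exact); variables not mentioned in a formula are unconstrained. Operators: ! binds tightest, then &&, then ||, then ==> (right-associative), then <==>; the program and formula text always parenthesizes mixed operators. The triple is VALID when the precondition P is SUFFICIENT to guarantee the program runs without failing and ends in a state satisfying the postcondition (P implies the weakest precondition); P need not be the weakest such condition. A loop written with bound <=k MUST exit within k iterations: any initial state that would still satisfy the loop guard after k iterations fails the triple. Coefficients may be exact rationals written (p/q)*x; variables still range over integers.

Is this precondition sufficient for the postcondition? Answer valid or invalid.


Working backward. After the program, the postcondition (1/4)*pos + (3*j + j + 5) == 7 ==> ((j + 3*j == -1 || j - 8 <= 9) && (!(j + j + 4 < -8))) must hold; in canonical form it is 4*j + (1/4)*pos == 2 ==> ((4*j == -1 || j <= 17) && (!(2*j < -12))).
Before j := pos: (17/4)*pos == 2 ==> ((4*pos == -1 || pos <= 17) && (!(2*pos < -12)))
Then branch requires (pos <= 15 ==> ((17/4)*pos == 36 ==> ((4*pos == 31 || pos <= 25) && (!(2*pos < 4))))) && ((!(pos <= 15)) ==> ((17/4)*pos == 36 ==> ((4*pos == 31 || pos <= 25) && (!(2*pos < 4))))); else branch requires (17/4)*j == 127/4 ==> ((4*j == 27 || j <= 24) && (!(2*j < 2))).
Before the if: (17/4)*j == 127/4 ==> ((4*j == 27 || j <= 24) && (!(2*j < 2)))
Before skip: (17/4)*j == 127/4 ==> ((4*j == 27 || j <= 24) && (!(2*j < 2)))
Before the loop (bound <=1), unroll the exhaustion recursion (WP_0 = exit-now case; WP_j = one more guarded iteration, up to j = 1):
  WP_0: (!(j < -1)) && ((17/4)*j == 127/4 ==> ((4*j == 27 || j <= 24) && (!(2*j < 2))))
  WP_1: (j < -1 ==> ((!(j < -1)) && ((17/4)*j == 127/4 ==> ((4*j == 27 || j <= 24) && (!(2*j < 2)))))) && ((!(j < -1)) ==> ((17/4)*j == 127/4 ==> ((4*j == 27 || j <= 24) && (!(2*j < 2)))))
So before the loop: (j < -1 ==> ((!(j < -1)) && ((17/4)*j == 127/4 ==> ((4*j == 27 || j <= 24) && (!(2*j < 2)))))) && ((!(j < -1)) ==> ((17/4)*j == 127/4 ==> ((4*j == 27 || j <= 24) && (!(2*j < 2)))))
The weakest precondition is (j < -1 ==> ((!(j < -1)) && ((17/4)*j == 127/4 ==> ((4*j == 27 || j <= 24) && (!(2*j < 2)))))) && ((!(j < -1)) ==> ((17/4)*j == 127/4 ==> ((4*j == 27 || j <= 24) && (!(2*j < 2))))).
Check whether j == 3 implies it.
Every state satisfying the precondition satisfies the weakest precondition: the implication holds.
Answer: valid


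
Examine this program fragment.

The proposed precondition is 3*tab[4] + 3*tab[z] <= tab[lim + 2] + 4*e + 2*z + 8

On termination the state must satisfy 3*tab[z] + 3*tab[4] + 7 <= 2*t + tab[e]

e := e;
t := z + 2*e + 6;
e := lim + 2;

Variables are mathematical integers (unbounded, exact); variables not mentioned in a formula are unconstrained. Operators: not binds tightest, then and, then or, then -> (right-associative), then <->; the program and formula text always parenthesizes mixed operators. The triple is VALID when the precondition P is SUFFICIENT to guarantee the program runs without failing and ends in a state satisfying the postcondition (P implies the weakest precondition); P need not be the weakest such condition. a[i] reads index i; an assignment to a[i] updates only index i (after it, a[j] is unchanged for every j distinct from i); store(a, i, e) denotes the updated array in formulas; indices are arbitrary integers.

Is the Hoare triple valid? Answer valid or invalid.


Working backward. After the program, the postcondition 3*tab[z] + 3*tab[4] + 7 <= 2*t + tab[e] must hold; in canonical form it is 3*tab[4] + 3*tab[z] <= tab[e] + 2*t - 7.
Before e := lim + 2: 3*tab[4] + 3*tab[z] <= tab[lim + 2] + 2*t - 7
Before t := z + 2*e + 6: 3*tab[4] + 3*tab[z] <= tab[lim + 2] + 4*e + 2*z + 5
Before e := e: 3*tab[4] + 3*tab[z] <= tab[lim + 2] + 4*e + 2*z + 5
The weakest precondition is 3*tab[4] + 3*tab[z] <= tab[lim + 2] + 4*e + 2*z + 5.
Check whether 3*tab[4] + 3*tab[z] <= tab[lim + 2] + 4*e + 2*z + 8 implies it.
Countermodel: at the initial state e = 78659, lim = 0, tab = {[0] = -2, [2] = 47176, [4] = 120608, elsewhere 47176}, z = 0, the precondition holds but the weakest precondition fails.
Answer: invalid


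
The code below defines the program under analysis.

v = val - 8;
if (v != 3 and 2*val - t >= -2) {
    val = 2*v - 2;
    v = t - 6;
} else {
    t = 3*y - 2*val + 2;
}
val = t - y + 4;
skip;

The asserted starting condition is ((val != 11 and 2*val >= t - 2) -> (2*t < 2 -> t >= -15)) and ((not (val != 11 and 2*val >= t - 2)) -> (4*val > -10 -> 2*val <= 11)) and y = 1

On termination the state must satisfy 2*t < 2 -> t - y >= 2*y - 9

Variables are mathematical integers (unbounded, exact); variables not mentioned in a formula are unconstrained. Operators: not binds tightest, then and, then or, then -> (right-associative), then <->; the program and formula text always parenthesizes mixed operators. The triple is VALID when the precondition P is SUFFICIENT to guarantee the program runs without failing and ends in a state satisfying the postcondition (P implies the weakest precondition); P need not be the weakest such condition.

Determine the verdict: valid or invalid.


Working backward. After the program, the postcondition 2*t < 2 -> t - y >= 2*y - 9 must hold; in canonical form it is 2*t < 2 -> t >= 3*y - 9.
Before skip: 2*t < 2 -> t >= 3*y - 9
Before val := t - y + 4: 2*t < 2 -> t >= 3*y - 9
Then branch requires 2*t < 2 -> t >= 3*y - 9; else branch requires 6*y < 4*val - 2 -> 2*val <= 11.
Before the if: ((v != 3 and 2*val >= t - 2) -> (2*t < 2 -> t >= 3*y - 9)) and ((not (v != 3 and 2*val >= t - 2)) -> (6*y < 4*val - 2 -> 2*val <= 11))
Before v := val - 8: ((val != 11 and 2*val >= t - 2) -> (2*t < 2 -> t >= 3*y - 9)) and ((not (val != 11 and 2*val >= t - 2)) -> (6*y < 4*val - 2 -> 2*val <= 11))
The weakest precondition is ((val != 11 and 2*val >= t - 2) -> (2*t < 2 -> t >= 3*y - 9)) and ((not (val != 11 and 2*val >= t - 2)) -> (6*y < 4*val - 2 -> 2*val <= 11)).
Check whether ((val != 11 and 2*val >= t - 2) -> (2*t < 2 -> t >= -15)) and ((not (val != 11 and 2*val >= t - 2)) -> (4*val > -10 -> 2*val <= 11)) and y = 1 implies it.
Countermodel: at the initial state t = -7, val = 6, y = 1, the precondition holds but the weakest precondition fails.
Answer: invalid


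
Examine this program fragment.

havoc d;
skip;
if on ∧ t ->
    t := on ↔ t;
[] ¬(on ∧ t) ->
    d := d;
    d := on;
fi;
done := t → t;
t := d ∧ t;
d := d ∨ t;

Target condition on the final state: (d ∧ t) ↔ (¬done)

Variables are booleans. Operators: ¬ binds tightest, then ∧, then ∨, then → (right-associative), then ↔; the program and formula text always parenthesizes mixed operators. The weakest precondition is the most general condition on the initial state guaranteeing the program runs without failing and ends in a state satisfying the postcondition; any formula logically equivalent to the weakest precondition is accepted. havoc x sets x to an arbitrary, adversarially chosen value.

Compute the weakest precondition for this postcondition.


Working backward. After the program, (d ∧ t) ↔ (¬done) must hold.
Before d := d ∨ t: ((d ∨ t) ∧ t) ↔ (¬done)
Before t := d ∧ t: ((d ∨ (d ∧ t)) ∧ d ∧ t) ↔ (¬done)
Before done := t → t: ¬((d ∨ (d ∧ t)) ∧ d ∧ t)
Then branch requires ¬((d ∨ (d ∧ (on ↔ t))) ∧ d ∧ (on ↔ t)); else branch requires ¬((on ∨ (on ∧ t)) ∧ on ∧ t).
Before the if: ((on ∧ t) → (¬((d ∨ (d ∧ (on ↔ t))) ∧ d ∧ (on ↔ t)))) ∧ ((¬(on ∧ t)) → (¬((on ∨ (on ∧ t)) ∧ on ∧ t)))
Before skip: ((on ∧ t) → (¬((d ∨ (d ∧ (on ↔ t))) ∧ d ∧ (on ↔ t)))) ∧ ((¬(on ∧ t)) → (¬((on ∨ (on ∧ t)) ∧ on ∧ t)))
Before havoc d: ((on ∧ t) → (¬(on ↔ t))) ∧ ((¬(on ∧ t)) → (¬((on ∨ (on ∧ t)) ∧ on ∧ t)))
Answer: WP = ((on ∧ t) → (¬(on ↔ t))) ∧ ((¬(on ∧ t)) → (¬((on ∨ (on ∧ t)) ∧ on ∧ t)))


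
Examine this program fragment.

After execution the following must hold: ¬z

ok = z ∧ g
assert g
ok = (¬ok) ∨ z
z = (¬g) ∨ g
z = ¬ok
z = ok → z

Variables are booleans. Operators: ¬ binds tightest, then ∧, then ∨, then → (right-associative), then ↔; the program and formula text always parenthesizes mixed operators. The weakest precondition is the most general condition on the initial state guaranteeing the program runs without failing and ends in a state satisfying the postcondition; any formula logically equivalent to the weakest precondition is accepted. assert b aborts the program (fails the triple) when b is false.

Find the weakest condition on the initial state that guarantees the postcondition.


Working backward. After the program, ¬z must hold.
Before z := ok → z: ¬(ok → z)
Before z := ¬ok: ¬(ok → (¬ok))
Before z := (¬g) ∨ g: ¬(ok → (¬ok))
Before ok := (¬ok) ∨ z: ¬(((¬ok) ∨ z) → (¬((¬ok) ∨ z)))
Before assert g: g ∧ (¬(((¬ok) ∨ z) → (¬((¬ok) ∨ z))))
Before ok := z ∧ g: g ∧ (¬(((¬(z ∧ g)) ∨ z) → (¬((¬(z ∧ g)) ∨ z))))
Answer: WP = g ∧ (¬(((¬(z ∧ g)) ∨ z) → (¬((¬(z ∧ g)) ∨ z))))


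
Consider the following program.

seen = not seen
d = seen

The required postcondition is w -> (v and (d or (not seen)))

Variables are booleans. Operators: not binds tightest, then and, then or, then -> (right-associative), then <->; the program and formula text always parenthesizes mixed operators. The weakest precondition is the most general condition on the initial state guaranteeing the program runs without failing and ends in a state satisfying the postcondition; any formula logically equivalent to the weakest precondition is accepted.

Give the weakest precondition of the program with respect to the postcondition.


Working backward. After the program, w -> (v and (d or (not seen))) must hold.
Before d := seen: w -> v
Before seen := not seen: w -> v
Answer: WP = w -> v


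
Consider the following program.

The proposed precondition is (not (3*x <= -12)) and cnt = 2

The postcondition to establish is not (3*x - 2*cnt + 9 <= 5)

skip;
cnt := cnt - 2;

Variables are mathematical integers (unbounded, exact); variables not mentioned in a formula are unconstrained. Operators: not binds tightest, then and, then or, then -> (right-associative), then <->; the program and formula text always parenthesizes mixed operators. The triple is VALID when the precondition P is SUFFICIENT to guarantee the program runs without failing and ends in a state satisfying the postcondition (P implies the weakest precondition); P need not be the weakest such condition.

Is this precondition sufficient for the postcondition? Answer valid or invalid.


Working backward. After the program, the postcondition not (3*x - 2*cnt + 9 <= 5) must hold; in canonical form it is not (3*x <= 2*cnt - 4).
Before cnt := cnt - 2: not (3*x <= 2*cnt - 8)
Before skip: not (3*x <= 2*cnt - 8)
The weakest precondition is not (3*x <= 2*cnt - 8).
Check whether (not (3*x <= -12)) and cnt = 2 implies it.
Countermodel: at the initial state cnt = 2, x = -3, the precondition holds but the weakest precondition fails.
Answer: invalid


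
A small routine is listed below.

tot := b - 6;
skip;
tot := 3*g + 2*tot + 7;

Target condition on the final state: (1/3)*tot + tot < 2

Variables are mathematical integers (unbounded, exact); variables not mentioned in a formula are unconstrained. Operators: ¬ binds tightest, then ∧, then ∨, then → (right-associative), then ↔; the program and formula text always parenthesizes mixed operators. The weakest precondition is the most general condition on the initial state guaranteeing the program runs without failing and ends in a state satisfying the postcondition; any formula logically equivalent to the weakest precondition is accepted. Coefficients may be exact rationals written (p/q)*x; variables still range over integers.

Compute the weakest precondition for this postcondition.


Working backward. After the program, the postcondition (1/3)*tot + tot < 2 must hold; in canonical form it is (4/3)*tot < 2.
Before tot := 3*g + 2*tot + 7: 4*g + (8/3)*tot < -22/3
Before skip: 4*g + (8/3)*tot < -22/3
Before tot := b - 6: (8/3)*b + 4*g < 26/3
Answer: WP = (8/3)*b + 4*g < 26/3


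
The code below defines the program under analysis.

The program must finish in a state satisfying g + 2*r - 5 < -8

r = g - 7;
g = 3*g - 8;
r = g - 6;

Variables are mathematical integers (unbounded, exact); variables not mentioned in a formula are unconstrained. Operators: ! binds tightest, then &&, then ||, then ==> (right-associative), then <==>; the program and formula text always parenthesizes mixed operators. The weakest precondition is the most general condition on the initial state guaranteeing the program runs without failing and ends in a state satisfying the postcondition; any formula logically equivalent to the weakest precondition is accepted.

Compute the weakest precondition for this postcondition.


Working backward. After the program, the postcondition g + 2*r - 5 < -8 must hold; in canonical form it is g + 2*r < -3.
Before r := g - 6: 3*g < 9
Before g := 3*g - 8: 9*g < 33
Before r := g - 7: 9*g < 33
Answer: WP = 9*g < 33


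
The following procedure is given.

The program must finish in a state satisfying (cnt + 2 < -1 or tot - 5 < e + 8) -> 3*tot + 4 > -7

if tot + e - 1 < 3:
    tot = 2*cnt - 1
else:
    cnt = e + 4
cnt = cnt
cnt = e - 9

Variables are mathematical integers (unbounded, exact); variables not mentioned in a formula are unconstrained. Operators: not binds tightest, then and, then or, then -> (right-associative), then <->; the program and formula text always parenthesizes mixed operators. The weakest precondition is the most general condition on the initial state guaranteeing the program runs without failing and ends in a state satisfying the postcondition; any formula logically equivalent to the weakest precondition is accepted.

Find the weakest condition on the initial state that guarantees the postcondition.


Working backward. After the program, the postcondition (cnt + 2 < -1 or tot - 5 < e + 8) -> 3*tot + 4 > -7 must hold; in canonical form it is (cnt < -3 or tot < e + 13) -> 3*tot > -11.
Before cnt := e - 9: (e < 6 or tot < e + 13) -> 3*tot > -11
Before cnt := cnt: (e < 6 or tot < e + 13) -> 3*tot > -11
Then branch requires (e < 6 or 2*cnt < e + 14) -> 6*cnt > -8; else branch requires (e < 6 or tot < e + 13) -> 3*tot > -11.
Before the if: (e + tot < 4 -> ((e < 6 or 2*cnt < e + 14) -> 6*cnt > -8)) and ((not (e + tot < 4)) -> ((e < 6 or tot < e + 13) -> 3*tot > -11))
Answer: WP = (e + tot < 4 -> ((e < 6 or 2*cnt < e + 14) -> 6*cnt > -8)) and ((not (e + tot < 4)) -> ((e < 6 or tot < e + 13) -> 3*tot > -11))


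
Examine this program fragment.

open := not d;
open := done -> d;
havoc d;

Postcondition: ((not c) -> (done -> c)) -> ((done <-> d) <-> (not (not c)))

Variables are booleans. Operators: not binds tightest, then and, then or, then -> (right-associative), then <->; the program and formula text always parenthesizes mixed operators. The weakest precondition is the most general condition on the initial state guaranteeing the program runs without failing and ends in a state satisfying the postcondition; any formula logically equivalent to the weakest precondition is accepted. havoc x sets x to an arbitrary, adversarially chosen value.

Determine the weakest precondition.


Working backward. After the program, the postcondition ((not c) -> (done -> c)) -> ((done <-> d) <-> (not (not c))) must hold; in canonical form it is ((not c) -> (done -> c)) -> ((done <-> d) <-> c).
Before havoc d: (((not c) -> (done -> c)) -> (done <-> c)) and (((not c) -> (done -> c)) -> ((not done) <-> c))
Before open := done -> d: (((not c) -> (done -> c)) -> (done <-> c)) and (((not c) -> (done -> c)) -> ((not done) <-> c))
Before open := not d: (((not c) -> (done -> c)) -> (done <-> c)) and (((not c) -> (done -> c)) -> ((not done) <-> c))
Answer: WP = (((not c) -> (done -> c)) -> (done <-> c)) and (((not c) -> (done -> c)) -> ((not done) <-> c))
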